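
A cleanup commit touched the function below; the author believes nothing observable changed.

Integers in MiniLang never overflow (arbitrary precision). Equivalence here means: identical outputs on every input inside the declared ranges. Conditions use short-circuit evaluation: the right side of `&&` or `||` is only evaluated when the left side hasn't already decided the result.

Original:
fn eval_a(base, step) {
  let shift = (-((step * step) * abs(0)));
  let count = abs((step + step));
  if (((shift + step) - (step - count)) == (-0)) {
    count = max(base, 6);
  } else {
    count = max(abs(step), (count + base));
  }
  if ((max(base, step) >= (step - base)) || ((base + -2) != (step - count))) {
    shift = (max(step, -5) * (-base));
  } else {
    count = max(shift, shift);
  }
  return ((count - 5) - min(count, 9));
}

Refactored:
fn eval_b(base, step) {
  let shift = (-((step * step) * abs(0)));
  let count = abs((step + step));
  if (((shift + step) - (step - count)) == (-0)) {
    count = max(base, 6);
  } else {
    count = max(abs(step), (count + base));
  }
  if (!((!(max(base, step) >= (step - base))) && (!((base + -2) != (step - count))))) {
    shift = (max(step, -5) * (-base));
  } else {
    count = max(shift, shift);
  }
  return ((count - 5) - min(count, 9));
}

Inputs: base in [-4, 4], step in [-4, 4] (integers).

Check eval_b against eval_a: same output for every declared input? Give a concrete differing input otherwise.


Side by side, the visible changes include: boolean connective usage differs.
Tracing base=3, step=1: eval_a: shift := 0 | count := 2 | (((shift + step) - (step - count)) == (-0)): false | count := 5 | ((max(base, step) >= (step - base)) || ((base + -2) != (step - count))): true | shift := -3 | result -5 | eval_b: shift := 0 | count := 2 | (((shift + step) - (step - count)) == (-0)): false | count := 5 | (!((!(max(base, step) >= (step - base))) && (!((base + -2) != (step - count))))): true | shift := -3 | result -5 — matching result -5.
Checked all 81 inputs in the declared domain: the outputs agree on every one.
verdict: equivalent


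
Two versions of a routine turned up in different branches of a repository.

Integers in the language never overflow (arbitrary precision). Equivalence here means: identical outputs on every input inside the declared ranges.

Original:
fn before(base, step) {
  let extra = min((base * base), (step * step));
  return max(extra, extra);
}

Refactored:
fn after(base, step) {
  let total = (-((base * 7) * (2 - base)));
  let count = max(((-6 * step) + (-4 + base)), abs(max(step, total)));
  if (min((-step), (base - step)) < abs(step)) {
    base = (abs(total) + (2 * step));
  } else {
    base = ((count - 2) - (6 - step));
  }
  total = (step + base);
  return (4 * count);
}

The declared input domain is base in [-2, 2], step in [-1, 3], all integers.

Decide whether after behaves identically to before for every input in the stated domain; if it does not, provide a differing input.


These are not equivalent — on base=-2, step=-1 the outputs split (1 vs 224).
before: extra becomes 1; next final value 1
after: total becomes 56; next count becomes 56; next (min((-step), (base - step)) < abs(step)) evaluates to true; next base becomes 54; next total becomes 53; next final value 224
verdict: not equivalent; witness: base=-2, step=-1


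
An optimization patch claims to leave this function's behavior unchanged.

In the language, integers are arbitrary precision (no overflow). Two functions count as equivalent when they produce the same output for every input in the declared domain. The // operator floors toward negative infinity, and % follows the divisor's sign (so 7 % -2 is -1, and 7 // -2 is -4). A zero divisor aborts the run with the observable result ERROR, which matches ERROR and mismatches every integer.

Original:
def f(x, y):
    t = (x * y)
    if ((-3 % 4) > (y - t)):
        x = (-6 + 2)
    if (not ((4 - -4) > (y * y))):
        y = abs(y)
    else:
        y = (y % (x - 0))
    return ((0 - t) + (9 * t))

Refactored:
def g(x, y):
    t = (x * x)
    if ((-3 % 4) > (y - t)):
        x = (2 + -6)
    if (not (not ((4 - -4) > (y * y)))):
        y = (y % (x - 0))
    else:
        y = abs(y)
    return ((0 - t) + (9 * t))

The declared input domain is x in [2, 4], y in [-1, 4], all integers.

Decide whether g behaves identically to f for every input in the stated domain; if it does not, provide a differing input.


These are not equivalent — on x=2, y=-1 the outputs split (-16 vs 32).
f: t becomes -2; next ((-3 % 4) > (y - t)) evaluates to false; next (not ((4 - -4) > (y * y))) evaluates to false; next y becomes 1; next final value -16
g: t becomes 4; next ((-3 % 4) > (y - t)) evaluates to true; next x becomes -4; next (not (not ((4 - -4) > (y * y)))) evaluates to true; next y becomes -1; next final value 32
verdict: not equivalent; witness: x=2, y=-1


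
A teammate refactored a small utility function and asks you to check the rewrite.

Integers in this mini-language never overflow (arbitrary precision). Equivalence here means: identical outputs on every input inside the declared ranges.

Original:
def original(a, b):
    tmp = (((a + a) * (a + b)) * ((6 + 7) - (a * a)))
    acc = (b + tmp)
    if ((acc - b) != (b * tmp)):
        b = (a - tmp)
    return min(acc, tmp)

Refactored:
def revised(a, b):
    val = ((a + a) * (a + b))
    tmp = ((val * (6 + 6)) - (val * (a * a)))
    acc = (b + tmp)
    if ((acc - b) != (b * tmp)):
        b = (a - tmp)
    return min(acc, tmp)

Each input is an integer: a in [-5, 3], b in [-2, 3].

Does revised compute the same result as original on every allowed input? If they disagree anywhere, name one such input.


Not equivalent: a=-5, b=-2 separates them (-842 vs -912).
original: tmp := -840 | acc := -842 | ((acc - b) != (b * tmp)): true | b := 835 | result -842
revised: val := 70 | tmp := -910 | acc := -912 | ((acc - b) != (b * tmp)): true | b := 905 | result -912
verdict: not equivalent; witness: a=-5, b=-2


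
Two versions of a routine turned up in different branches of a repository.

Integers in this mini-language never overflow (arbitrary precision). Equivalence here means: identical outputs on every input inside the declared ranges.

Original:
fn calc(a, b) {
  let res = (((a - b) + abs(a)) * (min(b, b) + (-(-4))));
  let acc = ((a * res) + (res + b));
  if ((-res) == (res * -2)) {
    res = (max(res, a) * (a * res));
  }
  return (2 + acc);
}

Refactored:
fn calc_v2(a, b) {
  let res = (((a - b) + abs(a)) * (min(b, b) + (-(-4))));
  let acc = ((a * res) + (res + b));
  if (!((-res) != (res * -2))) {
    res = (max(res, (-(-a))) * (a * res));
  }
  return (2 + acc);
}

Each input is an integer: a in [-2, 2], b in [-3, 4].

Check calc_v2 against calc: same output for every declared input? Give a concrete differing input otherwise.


Side by side, the visible changes include: comparison usage differs; boolean connective usage differs.
Spot check at a=-2, b=0 — calc: res=0, then acc=0, then ((-res) == (res * -2)) is true, then res=0, then returns 2. calc_v2: res=0, then acc=0, then (!((-res) != (res * -2))) is true, then res=0, then returns 2. Both give 2.
Across all 40 domain points the two functions coincide.
verdict: equivalent


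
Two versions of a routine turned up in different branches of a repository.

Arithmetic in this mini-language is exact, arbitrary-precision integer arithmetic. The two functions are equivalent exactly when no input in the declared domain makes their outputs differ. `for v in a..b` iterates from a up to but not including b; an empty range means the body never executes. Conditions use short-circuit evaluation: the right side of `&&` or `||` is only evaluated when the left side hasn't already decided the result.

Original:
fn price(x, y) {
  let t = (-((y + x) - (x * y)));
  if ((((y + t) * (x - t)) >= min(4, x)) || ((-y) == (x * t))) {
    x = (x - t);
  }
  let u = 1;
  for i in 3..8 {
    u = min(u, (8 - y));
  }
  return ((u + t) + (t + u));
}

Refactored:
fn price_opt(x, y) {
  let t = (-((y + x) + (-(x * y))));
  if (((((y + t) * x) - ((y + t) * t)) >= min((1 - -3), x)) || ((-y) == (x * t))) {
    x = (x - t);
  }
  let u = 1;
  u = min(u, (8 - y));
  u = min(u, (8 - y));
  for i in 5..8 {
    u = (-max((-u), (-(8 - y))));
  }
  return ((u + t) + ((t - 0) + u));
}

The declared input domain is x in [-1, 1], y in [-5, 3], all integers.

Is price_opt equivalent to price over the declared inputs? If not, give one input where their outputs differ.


The two versions differ — the changes include loop structure differs; statement counts differ; arithmetic usage differs; constant usage differs; min/max/abs usage differs.
Spot check at x=0, y=3 — price: t=-3, then ((((y + t) * (x - t)) >= min(4, x)) || ((-y) == (x * t))) is true, then x=3, then u=1, then (i=3), then u=1, then (i=4), then u=1, then (i=5), then u=1, then (i=6), then u=1, then (i=7), then u=1, then returns -4. price_opt: t=-3, then (((((y + t) * x) - ((y + t) * t)) >= min((1 - -3), x)) || ((-y) == (x * t))) is true, then x=3, then u=1, then u=1, then u=1, then (i=5), then u=1, then (i=6), then u=1, then (i=7), then u=1, then returns -4. Both give -4.
Checked all 27 inputs in the declared domain: the outputs agree on every one.
verdict: equivalent


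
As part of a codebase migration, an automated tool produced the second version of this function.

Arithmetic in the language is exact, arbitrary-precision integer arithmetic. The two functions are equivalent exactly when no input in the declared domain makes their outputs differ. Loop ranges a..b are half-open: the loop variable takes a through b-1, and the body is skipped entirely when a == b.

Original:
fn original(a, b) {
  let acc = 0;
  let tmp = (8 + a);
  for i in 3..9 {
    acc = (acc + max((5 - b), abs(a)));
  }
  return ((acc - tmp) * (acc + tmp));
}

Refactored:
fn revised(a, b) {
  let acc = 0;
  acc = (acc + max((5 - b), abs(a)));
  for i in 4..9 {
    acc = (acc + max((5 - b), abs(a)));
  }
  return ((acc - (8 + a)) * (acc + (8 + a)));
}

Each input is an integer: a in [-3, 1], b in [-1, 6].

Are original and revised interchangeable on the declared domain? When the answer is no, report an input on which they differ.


Although loop structure differs; also min/max/abs usage differs; also local variable names differ; also arithmetic usage differs; also constant usage differs, 40/40 inputs agree.
verdict: equivalent


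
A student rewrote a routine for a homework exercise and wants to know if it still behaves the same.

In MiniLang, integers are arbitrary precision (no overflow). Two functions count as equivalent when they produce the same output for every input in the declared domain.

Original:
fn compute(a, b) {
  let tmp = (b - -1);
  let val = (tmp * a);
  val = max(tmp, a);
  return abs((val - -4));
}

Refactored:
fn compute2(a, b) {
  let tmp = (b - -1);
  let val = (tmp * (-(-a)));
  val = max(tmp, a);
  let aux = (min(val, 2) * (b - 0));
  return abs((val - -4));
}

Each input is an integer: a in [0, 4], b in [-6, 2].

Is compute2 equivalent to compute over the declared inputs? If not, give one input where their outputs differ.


This is a faithful refactor — statement counts differ, plus constant usage differs, plus arithmetic usage differs, plus local variable names differ, plus min/max/abs usage differs, but the computed results match everywhere.
Tracing a=0, b=0: compute: tmp = 1; val = 0; val = 1; return 5 | compute2: tmp = 1; val = 0; val = 1; aux = 0; return 5 — matching result 5.
An exhaustive pass over the 45 declared inputs shows identical outputs.
verdict: equivalent


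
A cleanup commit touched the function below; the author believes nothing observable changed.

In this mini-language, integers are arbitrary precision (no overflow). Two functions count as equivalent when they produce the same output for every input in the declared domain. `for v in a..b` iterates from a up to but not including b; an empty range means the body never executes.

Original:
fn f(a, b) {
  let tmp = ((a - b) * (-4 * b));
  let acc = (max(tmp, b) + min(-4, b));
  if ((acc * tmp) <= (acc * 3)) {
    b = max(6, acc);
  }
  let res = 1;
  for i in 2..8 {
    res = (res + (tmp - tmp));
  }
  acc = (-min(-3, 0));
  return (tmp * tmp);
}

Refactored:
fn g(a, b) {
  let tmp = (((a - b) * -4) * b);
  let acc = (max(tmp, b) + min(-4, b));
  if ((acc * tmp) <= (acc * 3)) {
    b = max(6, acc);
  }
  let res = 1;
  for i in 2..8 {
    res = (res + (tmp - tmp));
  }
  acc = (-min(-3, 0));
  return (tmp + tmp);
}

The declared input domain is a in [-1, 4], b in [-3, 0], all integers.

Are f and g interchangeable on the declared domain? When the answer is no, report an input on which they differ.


Evaluate both at a=-1, b=-3.
f: tmp becomes 24; next acc becomes 20; next ((acc * tmp) <= (acc * 3)) evaluates to false; next res becomes 1; next at i=2:; next res becomes 1; next at i=3:; next res becomes 1; next at i=4:; next res becomes 1; next at i=5:; next res becomes 1; next at i=6:; next res becomes 1; next at i=7:; next res becomes 1; next acc becomes 3; next final value 576
g: tmp becomes 24; next acc becomes 20; next ((acc * tmp) <= (acc * 3)) evaluates to false; next res becomes 1; next at i=2:; next res becomes 1; next at i=3:; next res becomes 1; next at i=4:; next res becomes 1; next at i=5:; next res becomes 1; next at i=6:; next res becomes 1; next at i=7:; next res becomes 1; next acc becomes 3; next final value 48
576 against 48: the behavior changed.
verdict: not equivalent; witness: a=-1, b=-3


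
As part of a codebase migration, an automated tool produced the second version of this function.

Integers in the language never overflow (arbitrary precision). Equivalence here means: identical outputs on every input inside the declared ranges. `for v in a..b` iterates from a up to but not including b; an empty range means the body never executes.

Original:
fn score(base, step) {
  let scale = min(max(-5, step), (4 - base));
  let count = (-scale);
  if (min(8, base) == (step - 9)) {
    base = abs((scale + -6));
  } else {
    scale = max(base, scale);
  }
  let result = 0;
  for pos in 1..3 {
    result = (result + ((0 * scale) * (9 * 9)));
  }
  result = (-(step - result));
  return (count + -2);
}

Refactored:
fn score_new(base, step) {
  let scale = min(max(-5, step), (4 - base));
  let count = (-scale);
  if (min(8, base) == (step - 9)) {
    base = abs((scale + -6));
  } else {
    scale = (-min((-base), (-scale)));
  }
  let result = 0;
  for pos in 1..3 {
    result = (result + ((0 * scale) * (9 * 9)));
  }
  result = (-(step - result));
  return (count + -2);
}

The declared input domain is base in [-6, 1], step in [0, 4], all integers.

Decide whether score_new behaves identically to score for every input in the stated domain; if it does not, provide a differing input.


Reading the diff, among the changes: min/max/abs usage differs.
One worked example (base=-1, step=0) — score: scale becomes 0; next count becomes 0; next (min(8, base) == (step - 9)) evaluates to false; next scale becomes 0; next result becomes 0; next at pos=1:; next result becomes 0; next at pos=2:; next result becomes 0; next result becomes 0; next final value -2; score_new: scale becomes 0; next count becomes 0; next (min(8, base) == (step - 9)) evaluates to false; next scale becomes 0; next result becomes 0; next at pos=1:; next result becomes 0; next at pos=2:; next result becomes 0; next result becomes 0; next final value -2; agreement on -2.
Every one of the 40 inputs gives matching results.
verdict: equivalent


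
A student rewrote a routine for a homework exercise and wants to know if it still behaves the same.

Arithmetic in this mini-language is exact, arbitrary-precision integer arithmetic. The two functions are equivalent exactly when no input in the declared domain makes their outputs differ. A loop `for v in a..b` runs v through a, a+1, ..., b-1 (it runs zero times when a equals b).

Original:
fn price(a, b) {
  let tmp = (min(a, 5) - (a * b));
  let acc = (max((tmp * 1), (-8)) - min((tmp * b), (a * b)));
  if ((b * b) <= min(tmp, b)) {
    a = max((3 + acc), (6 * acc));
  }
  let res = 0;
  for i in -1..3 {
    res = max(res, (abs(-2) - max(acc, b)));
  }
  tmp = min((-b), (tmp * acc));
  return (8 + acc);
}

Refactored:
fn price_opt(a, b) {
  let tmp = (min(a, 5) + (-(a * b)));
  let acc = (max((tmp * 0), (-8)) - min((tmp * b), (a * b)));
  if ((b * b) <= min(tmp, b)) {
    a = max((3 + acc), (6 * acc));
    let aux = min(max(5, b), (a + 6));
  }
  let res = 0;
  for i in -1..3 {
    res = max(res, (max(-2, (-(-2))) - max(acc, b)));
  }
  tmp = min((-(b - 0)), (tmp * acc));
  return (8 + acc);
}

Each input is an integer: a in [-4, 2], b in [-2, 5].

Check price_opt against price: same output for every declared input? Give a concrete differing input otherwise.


Evaluate both at a=-4, b=-2.
price: tmp=-12, then acc=-16, then ((b * b) <= min(tmp, b)) is false, then res=0, then (i=-1), then res=4, then (i=0), then res=4, then (i=1), then res=4, then (i=2), then res=4, then tmp=2, then returns -8
price_opt: tmp=-12, then acc=-8, then ((b * b) <= min(tmp, b)) is false, then res=0, then (i=-1), then res=4, then (i=0), then res=4, then (i=1), then res=4, then (i=2), then res=4, then tmp=2, then returns 0
-8 vs 0 — the two versions disagree here.
verdict: not equivalent; witness: a=-4, b=-2


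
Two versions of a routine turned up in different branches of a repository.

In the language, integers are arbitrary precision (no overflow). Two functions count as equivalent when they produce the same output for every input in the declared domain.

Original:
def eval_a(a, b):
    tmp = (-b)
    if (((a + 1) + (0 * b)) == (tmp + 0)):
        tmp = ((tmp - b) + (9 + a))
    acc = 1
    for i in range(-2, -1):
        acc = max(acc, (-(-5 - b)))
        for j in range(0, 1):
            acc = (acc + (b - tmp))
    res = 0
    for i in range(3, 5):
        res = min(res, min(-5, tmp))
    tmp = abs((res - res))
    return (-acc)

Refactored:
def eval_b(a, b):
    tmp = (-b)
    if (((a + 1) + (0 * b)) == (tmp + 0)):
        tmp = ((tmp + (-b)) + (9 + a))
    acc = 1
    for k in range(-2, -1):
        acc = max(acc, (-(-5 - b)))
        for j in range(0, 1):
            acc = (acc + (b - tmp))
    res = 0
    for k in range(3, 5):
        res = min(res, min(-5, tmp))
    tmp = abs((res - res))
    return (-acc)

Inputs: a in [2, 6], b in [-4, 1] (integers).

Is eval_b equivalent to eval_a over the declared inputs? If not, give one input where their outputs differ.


The two versions differ — the changes include arithmetic usage differs; also local variable names differ.
Spot check at a=5, b=-1 — eval_a: tmp = 1; (((a + 1) + (0 * b)) == (tmp + 0)) -> false; acc = 1; [i=-2]; acc = 4; [j=0]; acc = 2; res = 0; [i=3]; res = -5; [i=4]; res = -5; tmp = 0; return -2. eval_b: tmp = 1; (((a + 1) + (0 * b)) == (tmp + 0)) -> false; acc = 1; [k=-2]; acc = 4; [j=0]; acc = 2; res = 0; [k=3]; res = -5; [k=4]; res = -5; tmp = 0; return -2. Both give -2.
Sweeping the whole domain (30 inputs) finds no disagreement.
verdict: equivalent


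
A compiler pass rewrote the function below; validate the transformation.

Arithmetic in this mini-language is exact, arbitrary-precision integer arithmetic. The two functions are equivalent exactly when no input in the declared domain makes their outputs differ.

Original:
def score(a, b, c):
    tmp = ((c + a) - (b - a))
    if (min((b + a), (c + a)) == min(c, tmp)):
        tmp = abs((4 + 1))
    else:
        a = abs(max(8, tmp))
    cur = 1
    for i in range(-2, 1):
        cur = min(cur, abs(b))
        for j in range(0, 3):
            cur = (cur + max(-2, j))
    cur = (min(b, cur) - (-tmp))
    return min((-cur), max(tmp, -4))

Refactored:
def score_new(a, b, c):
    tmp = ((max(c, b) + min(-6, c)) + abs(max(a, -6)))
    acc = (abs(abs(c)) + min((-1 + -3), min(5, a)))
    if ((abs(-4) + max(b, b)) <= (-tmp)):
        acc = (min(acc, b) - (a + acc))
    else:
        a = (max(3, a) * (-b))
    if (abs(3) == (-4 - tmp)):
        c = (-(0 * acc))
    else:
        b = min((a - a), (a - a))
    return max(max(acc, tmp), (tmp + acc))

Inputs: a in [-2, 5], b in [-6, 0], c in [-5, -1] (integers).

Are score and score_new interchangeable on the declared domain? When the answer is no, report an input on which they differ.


There is a counterexample at a=-2, b=-6, c=-5: -3 on one side, -5 on the other.
score: tmp becomes -3; next (min((b + a), (c + a)) == min(c, tmp)) evaluates to false; next a becomes 8; next cur becomes 1; next at i=-2:; next cur becomes 1; next at j=0:; next cur becomes 1; next at j=1:; next cur becomes 2; next at j=2:; next cur becomes 4; next at i=-1:; next cur becomes 4; next at j=0:; next cur becomes 4; next at j=1:; next cur becomes 5; next at j=2:; next cur becomes 7; next at i=0:; next cur becomes 6; next at j=0:; next cur becomes 6; next at j=1:; next cur becomes 7; next at j=2:; next cur becomes 9; next cur becomes -9; next final value -3
score_new: tmp becomes -9; next acc becomes 1; next ((abs(-4) + max(b, b)) <= (-tmp)) evaluates to true; next acc becomes -5; next (abs(3) == (-4 - tmp)) evaluates to false; next b becomes 0; next final value -5
verdict: not equivalent; witness: a=-2, b=-6, c=-5


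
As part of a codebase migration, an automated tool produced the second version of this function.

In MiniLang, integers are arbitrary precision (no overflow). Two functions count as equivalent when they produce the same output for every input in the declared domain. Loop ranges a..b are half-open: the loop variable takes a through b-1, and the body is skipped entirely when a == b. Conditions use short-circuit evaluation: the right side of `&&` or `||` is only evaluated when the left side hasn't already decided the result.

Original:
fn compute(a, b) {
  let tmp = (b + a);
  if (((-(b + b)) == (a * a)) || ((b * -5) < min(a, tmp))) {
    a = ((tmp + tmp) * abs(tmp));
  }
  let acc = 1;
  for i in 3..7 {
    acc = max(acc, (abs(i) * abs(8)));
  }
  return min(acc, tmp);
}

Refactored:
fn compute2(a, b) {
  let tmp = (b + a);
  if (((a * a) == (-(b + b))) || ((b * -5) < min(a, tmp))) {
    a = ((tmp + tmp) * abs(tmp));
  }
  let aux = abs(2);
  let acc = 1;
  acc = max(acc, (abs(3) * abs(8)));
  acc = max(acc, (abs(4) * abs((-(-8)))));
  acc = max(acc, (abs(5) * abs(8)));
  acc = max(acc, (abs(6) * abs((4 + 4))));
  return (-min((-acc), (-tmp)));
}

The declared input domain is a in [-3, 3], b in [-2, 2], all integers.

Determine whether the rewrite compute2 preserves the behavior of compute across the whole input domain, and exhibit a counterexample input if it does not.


These are not equivalent — on a=-3, b=-2 the outputs split (-5 vs 48).
compute: tmp = -5; (((-(b + b)) == (a * a)) || ((b * -5) < min(a, tmp))) -> false; acc = 1; [i=3]; acc = 24; [i=4]; acc = 32; [i=5]; acc = 40; [i=6]; acc = 48; return -5
compute2: tmp = -5; (((a * a) == (-(b + b))) || ((b * -5) < min(a, tmp))) -> false; aux = 2; acc = 1; acc = 24; acc = 32; acc = 40; acc = 48; return 48
verdict: not equivalent; witness: a=-3, b=-2


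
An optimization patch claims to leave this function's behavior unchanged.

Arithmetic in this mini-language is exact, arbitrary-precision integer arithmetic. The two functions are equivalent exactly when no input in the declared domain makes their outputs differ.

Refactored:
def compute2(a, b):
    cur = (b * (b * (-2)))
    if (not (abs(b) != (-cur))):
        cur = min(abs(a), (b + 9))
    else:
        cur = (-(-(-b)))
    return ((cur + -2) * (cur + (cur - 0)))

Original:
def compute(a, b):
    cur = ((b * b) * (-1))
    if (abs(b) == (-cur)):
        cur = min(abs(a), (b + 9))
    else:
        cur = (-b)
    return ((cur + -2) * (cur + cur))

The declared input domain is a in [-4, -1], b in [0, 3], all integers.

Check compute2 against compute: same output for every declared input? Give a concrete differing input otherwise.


Consider the input a=-4, b=1.
compute: cur = -1; (abs(b) == (-cur)) -> true; cur = 4; return 16
compute2: cur = -2; (not (abs(b) != (-cur))) -> false; cur = -1; return 6
16 and 6 differ, so these are not the same function on this domain.
verdict: not equivalent; witness: a=-4, b=1


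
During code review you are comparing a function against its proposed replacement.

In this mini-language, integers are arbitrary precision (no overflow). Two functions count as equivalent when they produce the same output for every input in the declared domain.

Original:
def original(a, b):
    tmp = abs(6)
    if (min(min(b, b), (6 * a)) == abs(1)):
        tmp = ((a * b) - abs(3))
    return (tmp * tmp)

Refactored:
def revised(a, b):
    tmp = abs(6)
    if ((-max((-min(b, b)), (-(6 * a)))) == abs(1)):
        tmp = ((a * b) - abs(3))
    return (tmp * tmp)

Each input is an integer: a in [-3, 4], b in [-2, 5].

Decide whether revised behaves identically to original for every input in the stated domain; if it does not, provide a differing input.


This is a faithful refactor — min/max/abs usage differs, but the computed results match everywhere.
Spot check at a=4, b=3 — original: tmp=6, then (min(min(b, b), (6 * a)) == abs(1)) is false, then returns 36. revised: tmp=6, then ((-max((-min(b, b)), (-(6 * a)))) == abs(1)) is false, then returns 36. Both give 36.
Across all 64 domain points the two functions coincide.
verdict: equivalent


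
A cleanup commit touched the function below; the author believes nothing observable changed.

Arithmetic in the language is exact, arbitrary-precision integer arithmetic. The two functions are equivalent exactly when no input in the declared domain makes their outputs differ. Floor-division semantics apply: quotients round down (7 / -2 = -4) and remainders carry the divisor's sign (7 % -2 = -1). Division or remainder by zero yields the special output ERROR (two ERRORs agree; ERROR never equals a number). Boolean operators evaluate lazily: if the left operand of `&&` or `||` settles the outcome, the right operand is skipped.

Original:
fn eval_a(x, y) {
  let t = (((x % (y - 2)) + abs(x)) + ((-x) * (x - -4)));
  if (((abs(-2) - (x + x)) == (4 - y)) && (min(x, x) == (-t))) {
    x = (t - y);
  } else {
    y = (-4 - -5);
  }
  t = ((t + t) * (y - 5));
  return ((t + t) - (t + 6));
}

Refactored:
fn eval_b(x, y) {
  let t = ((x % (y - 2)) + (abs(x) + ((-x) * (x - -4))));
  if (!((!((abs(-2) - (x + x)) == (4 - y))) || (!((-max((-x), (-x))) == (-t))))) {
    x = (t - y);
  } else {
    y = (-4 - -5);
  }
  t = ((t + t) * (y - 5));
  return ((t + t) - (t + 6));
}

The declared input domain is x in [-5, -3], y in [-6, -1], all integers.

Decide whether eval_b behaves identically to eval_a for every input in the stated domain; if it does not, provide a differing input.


Comparing the listings, the differences include: boolean connective usage differs, and min/max/abs usage differs.
Tracing x=-3, y=-5: eval_a: t := 3 | (((abs(-2) - (x + x)) == (4 - y)) && (min(x, x) == (-t))): false | y := 1 | t := -24 | result -30 | eval_b: t := 3 | (!((!((abs(-2) - (x + x)) == (4 - y))) || (!((-max((-x), (-x))) == (-t))))): false | y := 1 | t := -24 | result -30 — matching result -30.
Every one of the 18 inputs gives matching results.
verdict: equivalent


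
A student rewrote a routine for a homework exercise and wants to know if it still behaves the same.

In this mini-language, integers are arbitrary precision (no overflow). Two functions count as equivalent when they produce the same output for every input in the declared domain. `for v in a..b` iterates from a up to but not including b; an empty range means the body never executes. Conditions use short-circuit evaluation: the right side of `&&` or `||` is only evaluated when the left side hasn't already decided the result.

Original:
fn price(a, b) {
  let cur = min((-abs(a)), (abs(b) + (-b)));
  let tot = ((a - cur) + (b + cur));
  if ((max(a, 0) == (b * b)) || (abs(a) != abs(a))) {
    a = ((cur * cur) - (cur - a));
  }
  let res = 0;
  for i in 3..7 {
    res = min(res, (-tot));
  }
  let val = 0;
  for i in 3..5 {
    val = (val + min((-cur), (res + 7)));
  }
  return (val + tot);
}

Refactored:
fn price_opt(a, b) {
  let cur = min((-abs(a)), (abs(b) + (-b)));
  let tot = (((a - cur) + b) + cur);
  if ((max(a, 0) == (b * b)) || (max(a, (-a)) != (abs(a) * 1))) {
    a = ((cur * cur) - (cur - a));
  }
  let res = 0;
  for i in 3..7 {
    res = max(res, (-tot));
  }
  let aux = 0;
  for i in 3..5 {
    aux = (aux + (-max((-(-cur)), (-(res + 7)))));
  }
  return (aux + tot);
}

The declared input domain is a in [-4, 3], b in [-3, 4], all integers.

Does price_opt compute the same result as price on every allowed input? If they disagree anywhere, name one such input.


Run the pair on a=2, b=4.
price: cur = -2; tot = 6; ((max(a, 0) == (b * b)) || (abs(a) != abs(a))) -> false; res = 0; [i=3]; res = -6; [i=4]; res = -6; [i=5]; res = -6; [i=6]; res = -6; val = 0; [i=3]; val = 1; [i=4]; val = 2; return 8
price_opt: cur = -2; tot = 6; ((max(a, 0) == (b * b)) || (max(a, (-a)) != (abs(a) * 1))) -> false; res = 0; [i=3]; res = 0; [i=4]; res = 0; [i=5]; res = 0; [i=6]; res = 0; aux = 0; [i=3]; aux = 2; [i=4]; aux = 4; return 10
8 and 10 differ, so these are not the same function on this domain.
verdict: not equivalent; witness: a=2, b=4


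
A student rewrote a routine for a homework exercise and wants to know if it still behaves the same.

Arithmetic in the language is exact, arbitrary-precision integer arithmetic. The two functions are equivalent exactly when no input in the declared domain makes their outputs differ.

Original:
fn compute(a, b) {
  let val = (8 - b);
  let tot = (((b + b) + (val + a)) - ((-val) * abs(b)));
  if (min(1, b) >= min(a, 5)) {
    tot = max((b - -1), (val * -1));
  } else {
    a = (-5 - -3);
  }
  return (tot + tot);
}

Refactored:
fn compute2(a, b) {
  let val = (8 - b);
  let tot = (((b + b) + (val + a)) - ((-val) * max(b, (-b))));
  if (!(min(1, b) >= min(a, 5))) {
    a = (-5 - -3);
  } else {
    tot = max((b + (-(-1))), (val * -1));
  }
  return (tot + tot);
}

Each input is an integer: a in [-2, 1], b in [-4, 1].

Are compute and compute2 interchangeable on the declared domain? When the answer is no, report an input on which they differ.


Although arithmetic usage differs, plus boolean connective usage differs, plus min/max/abs usage differs, 24/24 inputs agree.
verdict: equivalent


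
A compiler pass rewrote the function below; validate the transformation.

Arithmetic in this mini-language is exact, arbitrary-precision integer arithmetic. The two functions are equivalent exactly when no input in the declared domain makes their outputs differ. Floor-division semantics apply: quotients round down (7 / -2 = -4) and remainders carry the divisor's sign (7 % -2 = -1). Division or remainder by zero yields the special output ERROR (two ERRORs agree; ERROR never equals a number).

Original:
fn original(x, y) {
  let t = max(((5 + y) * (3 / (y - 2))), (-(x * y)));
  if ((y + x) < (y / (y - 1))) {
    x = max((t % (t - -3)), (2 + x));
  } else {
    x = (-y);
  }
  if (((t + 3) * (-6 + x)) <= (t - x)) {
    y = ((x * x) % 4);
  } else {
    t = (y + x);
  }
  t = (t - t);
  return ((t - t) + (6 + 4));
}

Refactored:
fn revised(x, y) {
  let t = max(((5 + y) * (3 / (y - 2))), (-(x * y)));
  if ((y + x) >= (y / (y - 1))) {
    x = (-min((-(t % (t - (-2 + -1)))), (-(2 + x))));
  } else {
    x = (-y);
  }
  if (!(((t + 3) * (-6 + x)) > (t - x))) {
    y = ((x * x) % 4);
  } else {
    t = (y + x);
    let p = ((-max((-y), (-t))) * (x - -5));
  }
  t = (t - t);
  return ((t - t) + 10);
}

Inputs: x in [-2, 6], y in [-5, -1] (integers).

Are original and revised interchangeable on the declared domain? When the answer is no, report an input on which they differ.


Try x=-2, y=-2.
original: t becomes -3; next ((y + x) < (y / (y - 1))) evaluates to true; next hits division by zero so the output is ERROR
revised: t becomes -3; next ((y + x) >= (y / (y - 1))) evaluates to false; next x becomes 2; next (!(((t + 3) * (-6 + x)) > (t - x))) evaluates to false; next t becomes 0; next p becomes -14; next t becomes 0; next final value 10
ERROR != 10, so the rewrite changes behavior.
verdict: not equivalent; witness: x=-2, y=-2


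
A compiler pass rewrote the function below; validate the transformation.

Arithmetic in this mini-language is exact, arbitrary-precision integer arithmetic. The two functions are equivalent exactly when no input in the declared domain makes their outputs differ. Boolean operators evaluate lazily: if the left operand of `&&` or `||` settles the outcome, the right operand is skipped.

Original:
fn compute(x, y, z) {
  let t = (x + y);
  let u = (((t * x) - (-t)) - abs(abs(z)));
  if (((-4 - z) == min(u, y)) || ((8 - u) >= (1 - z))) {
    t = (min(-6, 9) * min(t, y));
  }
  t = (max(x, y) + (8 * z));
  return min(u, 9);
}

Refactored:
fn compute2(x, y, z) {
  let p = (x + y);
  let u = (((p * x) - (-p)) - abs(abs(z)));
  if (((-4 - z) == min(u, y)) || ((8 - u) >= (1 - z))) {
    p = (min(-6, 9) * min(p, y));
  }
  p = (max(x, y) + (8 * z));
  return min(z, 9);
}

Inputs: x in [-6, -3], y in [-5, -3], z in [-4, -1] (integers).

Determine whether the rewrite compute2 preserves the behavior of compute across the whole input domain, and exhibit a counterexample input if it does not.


Take x=-6, y=-5, z=-4.
compute: t becomes -11; next u becomes 51; next (((-4 - z) == min(u, y)) || ((8 - u) >= (1 - z))) evaluates to false; next t becomes -37; next final value 9
compute2: p becomes -11; next u becomes 51; next (((-4 - z) == min(u, y)) || ((8 - u) >= (1 - z))) evaluates to false; next p becomes -37; next final value -4
9 against -4: the behavior changed.
verdict: not equivalent; witness: x=-6, y=-5, z=-4


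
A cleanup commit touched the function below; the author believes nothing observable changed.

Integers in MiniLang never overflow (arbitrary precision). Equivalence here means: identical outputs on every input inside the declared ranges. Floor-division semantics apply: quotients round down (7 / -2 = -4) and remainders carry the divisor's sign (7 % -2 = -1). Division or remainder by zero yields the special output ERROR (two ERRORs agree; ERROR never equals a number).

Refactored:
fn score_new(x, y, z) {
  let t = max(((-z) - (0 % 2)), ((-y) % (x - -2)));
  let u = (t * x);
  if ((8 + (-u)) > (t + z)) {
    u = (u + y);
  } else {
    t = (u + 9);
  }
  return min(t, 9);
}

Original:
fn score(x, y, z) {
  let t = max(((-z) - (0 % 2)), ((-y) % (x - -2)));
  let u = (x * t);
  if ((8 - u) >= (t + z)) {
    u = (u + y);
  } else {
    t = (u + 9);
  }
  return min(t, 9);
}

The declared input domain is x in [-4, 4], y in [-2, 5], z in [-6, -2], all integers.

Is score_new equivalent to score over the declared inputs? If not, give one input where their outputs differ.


These are not equivalent — on x=2, y=-2, z=-4 the outputs split (4 vs 9).
score: t becomes 4; next u becomes 8; next ((8 - u) >= (t + z)) evaluates to true; next u becomes 6; next final value 4
score_new: t becomes 4; next u becomes 8; next ((8 + (-u)) > (t + z)) evaluates to false; next t becomes 17; next final value 9
verdict: not equivalent; witness: x=2, y=-2, z=-4


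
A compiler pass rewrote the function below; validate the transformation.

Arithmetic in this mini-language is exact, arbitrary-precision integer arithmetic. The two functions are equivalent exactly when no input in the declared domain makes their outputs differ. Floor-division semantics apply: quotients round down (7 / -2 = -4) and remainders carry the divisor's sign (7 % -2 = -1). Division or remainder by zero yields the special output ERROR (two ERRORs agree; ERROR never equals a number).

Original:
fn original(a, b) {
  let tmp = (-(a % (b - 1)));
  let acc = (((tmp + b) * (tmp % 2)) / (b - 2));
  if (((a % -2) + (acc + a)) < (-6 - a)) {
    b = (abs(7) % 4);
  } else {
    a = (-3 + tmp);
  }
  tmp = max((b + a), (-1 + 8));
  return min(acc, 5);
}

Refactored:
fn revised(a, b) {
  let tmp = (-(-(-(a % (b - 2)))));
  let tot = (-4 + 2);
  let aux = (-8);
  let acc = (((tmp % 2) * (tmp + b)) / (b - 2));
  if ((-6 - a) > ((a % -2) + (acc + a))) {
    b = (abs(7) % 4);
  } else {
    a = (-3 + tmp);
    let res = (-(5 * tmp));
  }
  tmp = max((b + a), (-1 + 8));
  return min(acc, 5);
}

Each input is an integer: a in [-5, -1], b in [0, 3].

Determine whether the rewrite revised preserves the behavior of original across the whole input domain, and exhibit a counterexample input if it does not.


Not equivalent: a=-5, b=0 separates them (0 vs -1).
original: tmp becomes 0; next acc becomes 0; next (((a % -2) + (acc + a)) < (-6 - a)) evaluates to true; next b becomes 3; next tmp becomes 7; next final value 0
revised: tmp becomes 1; next tot becomes -2; next aux becomes -8; next acc becomes -1; next ((-6 - a) > ((a % -2) + (acc + a))) evaluates to true; next b becomes 3; next tmp becomes 7; next final value -1
verdict: not equivalent; witness: a=-5, b=0


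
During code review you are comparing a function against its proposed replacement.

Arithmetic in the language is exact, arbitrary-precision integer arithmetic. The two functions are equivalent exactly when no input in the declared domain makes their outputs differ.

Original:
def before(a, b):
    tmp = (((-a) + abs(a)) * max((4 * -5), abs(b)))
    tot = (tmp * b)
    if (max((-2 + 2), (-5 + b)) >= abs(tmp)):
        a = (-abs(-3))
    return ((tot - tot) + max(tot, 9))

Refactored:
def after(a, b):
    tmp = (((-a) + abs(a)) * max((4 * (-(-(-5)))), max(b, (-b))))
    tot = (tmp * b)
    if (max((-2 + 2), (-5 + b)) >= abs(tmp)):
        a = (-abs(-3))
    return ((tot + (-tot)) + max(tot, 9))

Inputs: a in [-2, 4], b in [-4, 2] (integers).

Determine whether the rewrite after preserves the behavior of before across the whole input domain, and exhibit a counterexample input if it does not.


Side by side, the visible changes include: arithmetic usage differs; and min/max/abs usage differs.
One worked example (a=-1, b=-3) — before: tmp=6, then tot=-18, then (max((-2 + 2), (-5 + b)) >= abs(tmp)) is false, then returns 9; after: tmp=6, then tot=-18, then (max((-2 + 2), (-5 + b)) >= abs(tmp)) is false, then returns 9; agreement on 9.
Checked all 49 inputs in the declared domain: the outputs agree on every one.
verdict: equivalent


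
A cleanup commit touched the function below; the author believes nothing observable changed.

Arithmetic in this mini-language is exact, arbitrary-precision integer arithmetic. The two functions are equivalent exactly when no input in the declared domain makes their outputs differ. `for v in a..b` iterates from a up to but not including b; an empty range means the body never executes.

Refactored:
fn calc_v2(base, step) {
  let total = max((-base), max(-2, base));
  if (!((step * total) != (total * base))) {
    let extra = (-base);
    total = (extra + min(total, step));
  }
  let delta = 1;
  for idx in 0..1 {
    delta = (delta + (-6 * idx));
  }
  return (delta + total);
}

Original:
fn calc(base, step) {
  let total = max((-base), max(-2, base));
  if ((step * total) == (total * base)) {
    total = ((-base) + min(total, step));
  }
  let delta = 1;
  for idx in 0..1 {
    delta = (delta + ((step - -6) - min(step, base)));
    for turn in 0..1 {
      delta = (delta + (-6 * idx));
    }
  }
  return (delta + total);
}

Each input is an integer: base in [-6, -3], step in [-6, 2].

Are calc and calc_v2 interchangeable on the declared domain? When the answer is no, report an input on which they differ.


On input base=-6, step=-6, calc returns 7 while calc_v2 returns 1.
verdict: not equivalent; witness: base=-6, step=-6


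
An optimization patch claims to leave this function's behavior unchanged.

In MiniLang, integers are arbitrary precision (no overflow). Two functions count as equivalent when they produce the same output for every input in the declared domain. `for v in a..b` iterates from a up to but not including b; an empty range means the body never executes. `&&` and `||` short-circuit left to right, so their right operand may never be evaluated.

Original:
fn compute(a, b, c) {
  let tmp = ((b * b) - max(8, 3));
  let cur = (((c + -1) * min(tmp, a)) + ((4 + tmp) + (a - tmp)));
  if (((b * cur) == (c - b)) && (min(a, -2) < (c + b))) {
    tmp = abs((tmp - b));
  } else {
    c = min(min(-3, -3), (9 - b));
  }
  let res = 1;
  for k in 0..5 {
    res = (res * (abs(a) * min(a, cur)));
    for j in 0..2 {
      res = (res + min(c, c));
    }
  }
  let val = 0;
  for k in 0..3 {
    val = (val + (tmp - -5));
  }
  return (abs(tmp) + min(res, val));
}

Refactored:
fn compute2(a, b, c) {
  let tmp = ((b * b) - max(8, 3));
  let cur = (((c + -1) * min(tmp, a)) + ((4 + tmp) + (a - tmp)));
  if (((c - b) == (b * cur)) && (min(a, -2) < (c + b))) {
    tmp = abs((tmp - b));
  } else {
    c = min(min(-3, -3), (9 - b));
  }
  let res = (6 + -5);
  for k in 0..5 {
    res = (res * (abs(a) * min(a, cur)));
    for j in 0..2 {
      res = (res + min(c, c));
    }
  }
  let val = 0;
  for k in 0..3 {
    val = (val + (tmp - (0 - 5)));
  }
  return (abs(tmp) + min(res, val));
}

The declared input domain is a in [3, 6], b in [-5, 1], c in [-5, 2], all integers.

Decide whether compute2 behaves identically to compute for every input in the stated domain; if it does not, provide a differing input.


The two versions differ — the changes include constant usage differs; arithmetic usage differs.
One worked example (a=5, b=-1, c=-3) — compute: tmp becomes -7; next cur becomes 37; next (((b * cur) == (c - b)) && (min(a, -2) < (c + b))) evaluates to false; next c becomes -3; next res becomes 1; next at k=0:; next res becomes 25; next at j=0:; next res becomes 22; next at j=1:; next res becomes 19; next at k=1:; next res becomes 475; next at j=0:; next res becomes 472; next at j=1:; next res becomes 469; next at k=2:; next res becomes 11725; next at j=0:; next res becomes 11722; next at j=1:; next res becomes 11719; next at k=3:; next res becomes 292975; next at j=0:; next res becomes 292972; next at j=1:; next res becomes 292969; next at k=4:; next res becomes 7324225; next at j=0:; next res becomes 7324222; next at j=1:; next res becomes 7324219; next val becomes 0; next at k=0:; next val becomes -2; next at k=1:; next val becomes -4; next at k=2:; next val becomes -6; next final value 1; compute2: tmp becomes -7; next cur becomes 37; next (((c - b) == (b * cur)) && (min(a, -2) < (c + b))) evaluates to false; next c becomes -3; next res becomes 1; next at k=0:; next res becomes 25; next at j=0:; next res becomes 22; next at j=1:; next res becomes 19; next at k=1:; next res becomes 475; next at j=0:; next res becomes 472; next at j=1:; next res becomes 469; next at k=2:; next res becomes 11725; next at j=0:; next res becomes 11722; next at j=1:; next res becomes 11719; next at k=3:; next res becomes 292975; next at j=0:; next res becomes 292972; next at j=1:; next res becomes 292969; next at k=4:; next res becomes 7324225; next at j=0:; next res becomes 7324222; next at j=1:; next res becomes 7324219; next val becomes 0; next at k=0:; next val becomes -2; next at k=1:; next val becomes -4; next at k=2:; next val becomes -6; next final value 1; agreement on 1.
Across all 224 domain points the two functions coincide.
verdict: equivalent
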